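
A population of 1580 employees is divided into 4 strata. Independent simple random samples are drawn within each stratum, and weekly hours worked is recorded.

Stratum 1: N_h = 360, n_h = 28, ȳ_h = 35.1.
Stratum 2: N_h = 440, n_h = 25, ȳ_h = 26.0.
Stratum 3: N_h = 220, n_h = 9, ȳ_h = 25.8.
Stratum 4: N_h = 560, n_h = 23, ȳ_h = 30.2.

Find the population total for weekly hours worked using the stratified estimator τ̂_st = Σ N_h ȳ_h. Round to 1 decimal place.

τ̂_st = Σ N_h ȳ_h = 360·35.1 + 440·26.0 + 220·25.8 + 560·30.2 = 46664.0

τ̂_st ≈ 46664.0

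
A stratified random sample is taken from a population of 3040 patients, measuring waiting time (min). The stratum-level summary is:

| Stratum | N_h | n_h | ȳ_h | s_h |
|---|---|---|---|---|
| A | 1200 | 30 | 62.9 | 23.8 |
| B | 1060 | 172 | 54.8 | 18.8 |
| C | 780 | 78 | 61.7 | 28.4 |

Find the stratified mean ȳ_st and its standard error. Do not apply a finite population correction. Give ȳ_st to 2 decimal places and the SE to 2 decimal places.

ȳ_st = Σ W_h ȳ_h = (1200·62.9 + 1060·54.8 + 780·61.7)/3040 = 59.76776
V̂(ȳ_st) = Σ W_h² s_h²/n_h, with W_h = N_h/N and N = 3040:
  stratum A: (1200/3040)²·23.8²/30 = 2.94204
  stratum B: (1060/3040)²·18.8²/172 = 0.249834
  stratum C: (780/3040)²·28.4²/78 = 0.680744
V̂(ȳ_st) = 3.87261
SE(ȳ_st) = √3.87261 = 1.9679

ȳ_st ≈ 59.77, SE ≈ 1.97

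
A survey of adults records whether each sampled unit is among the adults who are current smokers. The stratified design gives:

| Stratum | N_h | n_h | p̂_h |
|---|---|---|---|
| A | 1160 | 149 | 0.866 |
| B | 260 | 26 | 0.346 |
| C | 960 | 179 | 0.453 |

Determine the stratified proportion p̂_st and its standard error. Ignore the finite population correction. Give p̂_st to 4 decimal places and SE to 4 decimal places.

N = 2380; stratum weights W_h = N_h/N.
p̂_st = Σ W_h p̂_h = (1160·0.866 + 260·0.346 + 960·0.453)/2380 = 0.64261
V̂(p̂_st) = Σ W_h² p̂_h(1−p̂_h)/(n_h−1):
  stratum A: (1160/2380)²·0.866·0.134/148 = 0.000186261
  stratum B: (260/2380)²·0.346·0.654/25 = 0.000108021
  stratum C: (960/2380)²·0.453·0.547/178 = 0.000226493
V̂(p̂_st) = 0.000520775; SE = √V̂ = 0.0228205

p̂_st ≈ 0.6426, SE ≈ 0.0228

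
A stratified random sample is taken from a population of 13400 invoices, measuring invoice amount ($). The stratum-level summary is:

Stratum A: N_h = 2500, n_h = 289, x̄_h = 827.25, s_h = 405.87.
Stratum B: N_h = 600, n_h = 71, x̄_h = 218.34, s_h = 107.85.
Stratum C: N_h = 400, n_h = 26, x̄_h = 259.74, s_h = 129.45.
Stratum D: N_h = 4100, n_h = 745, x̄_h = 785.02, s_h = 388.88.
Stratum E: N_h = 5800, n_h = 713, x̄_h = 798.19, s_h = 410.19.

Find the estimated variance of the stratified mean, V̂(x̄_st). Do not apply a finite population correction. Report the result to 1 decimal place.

V̂(x̄_st) = Σ W_h² s_h²/n_h, with W_h = N_h/N and N = 13400:
  stratum A: (2500/13400)²·405.87²/289 = 19.8402
  stratum B: (600/13400)²·107.85²/71 = 0.328454
  stratum C: (400/13400)²·129.45²/26 = 0.574303
  stratum D: (4100/13400)²·388.88²/745 = 19.0035
  stratum E: (5800/13400)²·410.19²/713 = 44.2107
V̂(x̄_st) = 83.9571

V̂(x̄_st) ≈ 84.0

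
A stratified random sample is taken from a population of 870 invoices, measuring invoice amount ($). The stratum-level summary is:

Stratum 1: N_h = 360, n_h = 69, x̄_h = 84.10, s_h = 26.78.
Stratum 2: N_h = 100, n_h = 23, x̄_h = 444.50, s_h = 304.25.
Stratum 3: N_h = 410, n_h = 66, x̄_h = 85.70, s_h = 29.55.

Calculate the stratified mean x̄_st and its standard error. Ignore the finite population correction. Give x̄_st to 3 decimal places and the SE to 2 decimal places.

x̄_st ≈ 126.279, SE ≈ 7.61

x̄_st = Σ W_h x̄_h = (360·84.10 + 100·444.50 + 410·85.70)/870 = 126.27931
V̂(x̄_st) = Σ W_h² s_h²/n_h, with W_h = N_h/N and N = 870:
  stratum 1: (360/870)²·26.78²/69 = 1.77967
  stratum 2: (100/870)²·304.25²/23 = 53.1734
  stratum 3: (410/870)²·29.55²/66 = 2.93833
V̂(x̄_st) = 57.8914
SE(x̄_st) = √57.8914 = 7.60864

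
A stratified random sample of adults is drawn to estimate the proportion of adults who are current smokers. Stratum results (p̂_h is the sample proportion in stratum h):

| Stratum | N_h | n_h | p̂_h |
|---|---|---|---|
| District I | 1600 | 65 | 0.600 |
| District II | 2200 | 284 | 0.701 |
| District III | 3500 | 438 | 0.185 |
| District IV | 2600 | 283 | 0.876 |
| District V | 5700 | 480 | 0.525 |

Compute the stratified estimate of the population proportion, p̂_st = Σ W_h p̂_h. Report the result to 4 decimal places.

p̂_st ≈ 0.5397

N = 15600; stratum weights W_h = N_h/N.
p̂_st = Σ W_h p̂_h = (1600·0.600 + 2200·0.701 + 3500·0.185 + 2600·0.876 + 5700·0.525)/15600 = 0.53973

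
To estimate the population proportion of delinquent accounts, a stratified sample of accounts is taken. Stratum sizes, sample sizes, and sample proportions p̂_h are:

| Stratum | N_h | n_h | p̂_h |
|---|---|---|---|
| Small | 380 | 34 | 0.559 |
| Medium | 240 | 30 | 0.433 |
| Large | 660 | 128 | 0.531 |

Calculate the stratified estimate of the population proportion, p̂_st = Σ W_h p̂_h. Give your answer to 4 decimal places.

p̂_st ≈ 0.5209

N = 1280; stratum weights W_h = N_h/N.
p̂_st = Σ W_h p̂_h = (380·0.559 + 240·0.433 + 660·0.531)/1280 = 0.52094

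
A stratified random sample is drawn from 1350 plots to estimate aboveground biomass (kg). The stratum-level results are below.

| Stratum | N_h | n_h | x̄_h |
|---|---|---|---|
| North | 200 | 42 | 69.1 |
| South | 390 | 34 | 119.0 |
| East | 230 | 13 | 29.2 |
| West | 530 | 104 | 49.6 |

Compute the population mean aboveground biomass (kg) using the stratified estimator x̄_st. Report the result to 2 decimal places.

x̄_st ≈ 69.06

N = Σ N_h = 1350. Stratum weights W_h = N_h/N.
x̄_st = (200·69.1 + 390·119.0 + 230·29.2 + 530·49.6) / 1350 = 69.0622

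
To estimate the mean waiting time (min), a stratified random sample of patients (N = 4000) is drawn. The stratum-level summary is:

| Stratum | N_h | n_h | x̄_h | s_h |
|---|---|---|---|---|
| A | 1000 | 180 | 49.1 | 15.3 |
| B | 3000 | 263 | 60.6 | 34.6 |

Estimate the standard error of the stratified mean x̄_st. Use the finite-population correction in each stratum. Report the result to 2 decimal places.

SE(x̄_st) ≈ 1.55

V̂(x̄_st) = Σ W_h² (1 − n_h/N_h) s_h²/n_h, with W_h = N_h/N and N = 4000:
  stratum A: (1000/4000)²·(1 − 180/1000)·15.3²/180 = 0.0666506
  stratum B: (3000/4000)²·(1 − 263/3000)·34.6²/263 = 2.336
V̂(x̄_st) = 2.40265
SE(x̄_st) = √2.40265 = 1.55005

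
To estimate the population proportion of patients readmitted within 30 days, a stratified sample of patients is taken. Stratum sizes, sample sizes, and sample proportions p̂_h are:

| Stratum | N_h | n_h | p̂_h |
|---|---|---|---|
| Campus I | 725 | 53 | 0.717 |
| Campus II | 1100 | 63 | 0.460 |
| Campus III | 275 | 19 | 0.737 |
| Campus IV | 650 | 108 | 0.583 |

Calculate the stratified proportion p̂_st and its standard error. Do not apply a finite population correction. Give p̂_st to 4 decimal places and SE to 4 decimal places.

N = 2750; stratum weights W_h = N_h/N.
p̂_st = Σ W_h p̂_h = (725·0.717 + 1100·0.460 + 275·0.737 + 650·0.583)/2750 = 0.58453
V̂(p̂_st) = Σ W_h² p̂_h(1−p̂_h)/(n_h−1):
  stratum Campus I: (725/2750)²·0.717·0.283/52 = 0.000271214
  stratum Campus II: (1100/2750)²·0.460·0.540/62 = 0.000641032
  stratum Campus III: (275/2750)²·0.737·0.263/18 = 0.000107684
  stratum Campus IV: (650/2750)²·0.583·0.417/107 = 0.000126935
V̂(p̂_st) = 0.00114687; SE = √V̂ = 0.0338654

p̂_st ≈ 0.5845, SE ≈ 0.0339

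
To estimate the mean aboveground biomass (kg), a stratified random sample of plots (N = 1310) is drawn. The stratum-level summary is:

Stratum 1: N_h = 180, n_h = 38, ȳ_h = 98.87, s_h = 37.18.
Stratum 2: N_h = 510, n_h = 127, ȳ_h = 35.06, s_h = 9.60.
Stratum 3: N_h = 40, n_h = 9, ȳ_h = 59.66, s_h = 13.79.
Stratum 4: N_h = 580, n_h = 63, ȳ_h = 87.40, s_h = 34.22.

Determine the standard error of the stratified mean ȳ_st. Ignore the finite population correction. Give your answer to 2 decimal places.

V̂(ȳ_st) = Σ W_h² s_h²/n_h, with W_h = N_h/N and N = 1310:
  stratum 1: (180/1310)²·37.18²/38 = 0.686812
  stratum 2: (510/1310)²·9.60²/127 = 0.109986
  stratum 3: (40/1310)²·13.79²/9 = 0.0196999
  stratum 4: (580/1310)²·34.22²/63 = 3.64362
V̂(ȳ_st) = 4.46012
SE(ȳ_st) = √4.46012 = 2.1119

SE(ȳ_st) ≈ 2.11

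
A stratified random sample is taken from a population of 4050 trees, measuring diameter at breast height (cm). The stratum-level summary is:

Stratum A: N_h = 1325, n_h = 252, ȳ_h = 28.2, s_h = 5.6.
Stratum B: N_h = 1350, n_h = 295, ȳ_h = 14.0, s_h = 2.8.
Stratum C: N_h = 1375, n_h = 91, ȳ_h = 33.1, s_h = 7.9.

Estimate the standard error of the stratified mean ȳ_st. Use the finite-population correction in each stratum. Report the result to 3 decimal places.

V̂(ȳ_st) = Σ W_h² (1 − n_h/N_h) s_h²/n_h, with W_h = N_h/N and N = 4050:
  stratum A: (1325/4050)²·(1 − 252/1325)·5.6²/252 = 0.0107865
  stratum B: (1350/4050)²·(1 − 295/1350)·2.8²/295 = 0.00230765
  stratum C: (1375/4050)²·(1 − 91/1375)·7.9²/91 = 0.0738194
V̂(ȳ_st) = 0.0869136
SE(ȳ_st) = √0.0869136 = 0.294811

SE(ȳ_st) ≈ 0.295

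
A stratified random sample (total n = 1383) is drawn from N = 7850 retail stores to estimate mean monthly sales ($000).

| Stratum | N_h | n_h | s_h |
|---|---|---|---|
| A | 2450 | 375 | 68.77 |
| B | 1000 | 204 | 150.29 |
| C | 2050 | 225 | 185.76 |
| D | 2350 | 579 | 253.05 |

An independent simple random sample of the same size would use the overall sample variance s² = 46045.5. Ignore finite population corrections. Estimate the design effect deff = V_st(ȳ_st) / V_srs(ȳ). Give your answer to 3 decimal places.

V̂(ȳ_st) = Σ W_h² s_h²/n_h, with W_h = N_h/N and N = 7850:
  stratum A: (2450/7850)²·68.77²/375 = 1.22846
  stratum B: (1000/7850)²·150.29²/204 = 1.79676
  stratum C: (2050/7850)²·185.76²/225 = 10.459
  stratum D: (2350/7850)²·253.05²/579 = 9.9113
V_st = 23.3955
V_srs = s²/n = 46045.5/1383 = 33.2939
deff = V_st / V_srs = 23.3955/33.2939 = 0.7027

deff ≈ 0.703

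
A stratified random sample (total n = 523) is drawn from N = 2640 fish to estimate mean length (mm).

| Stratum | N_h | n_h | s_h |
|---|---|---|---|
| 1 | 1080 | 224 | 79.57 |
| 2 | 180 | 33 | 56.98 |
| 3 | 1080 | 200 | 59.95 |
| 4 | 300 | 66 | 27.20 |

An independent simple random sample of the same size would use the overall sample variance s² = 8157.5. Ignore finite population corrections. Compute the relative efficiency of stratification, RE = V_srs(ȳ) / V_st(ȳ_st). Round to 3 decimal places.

V̂(ȳ_st) = Σ W_h² s_h²/n_h, with W_h = N_h/N and N = 2640:
  stratum 1: (1080/2640)²·79.57²/224 = 4.73032
  stratum 2: (180/2640)²·56.98²/33 = 0.45737
  stratum 3: (1080/2640)²·59.95²/200 = 3.00738
  stratum 4: (300/2640)²·27.20²/66 = 0.144753
V_st = 8.33982
V_srs = s²/n = 8157.5/523 = 15.5975
Relative efficiency = V_srs / V_st = 15.5975/8.33982 = 1.8702

RE ≈ 1.870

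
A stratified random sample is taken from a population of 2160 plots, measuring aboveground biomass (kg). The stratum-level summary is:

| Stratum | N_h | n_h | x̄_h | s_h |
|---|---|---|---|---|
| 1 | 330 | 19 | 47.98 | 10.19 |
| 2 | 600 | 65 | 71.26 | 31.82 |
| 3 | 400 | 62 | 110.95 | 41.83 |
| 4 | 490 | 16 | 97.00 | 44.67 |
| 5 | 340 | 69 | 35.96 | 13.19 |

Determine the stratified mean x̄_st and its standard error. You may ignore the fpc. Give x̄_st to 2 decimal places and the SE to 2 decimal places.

x̄_st = Σ W_h x̄_h = (330·47.98 + 600·71.26 + 400·110.95 + 490·97.00 + 340·35.96)/2160 = 75.33602
V̂(x̄_st) = Σ W_h² s_h²/n_h, with W_h = N_h/N and N = 2160:
  stratum 1: (330/2160)²·10.19²/19 = 0.12756
  stratum 2: (600/2160)²·31.82²/65 = 1.20194
  stratum 3: (400/2160)²·41.83²/62 = 0.967824
  stratum 4: (490/2160)²·44.67²/16 = 6.41795
  stratum 5: (340/2160)²·13.19²/69 = 0.0624728
V̂(x̄_st) = 8.77775
SE(x̄_st) = √8.77775 = 2.96273

x̄_st ≈ 75.34, SE ≈ 2.96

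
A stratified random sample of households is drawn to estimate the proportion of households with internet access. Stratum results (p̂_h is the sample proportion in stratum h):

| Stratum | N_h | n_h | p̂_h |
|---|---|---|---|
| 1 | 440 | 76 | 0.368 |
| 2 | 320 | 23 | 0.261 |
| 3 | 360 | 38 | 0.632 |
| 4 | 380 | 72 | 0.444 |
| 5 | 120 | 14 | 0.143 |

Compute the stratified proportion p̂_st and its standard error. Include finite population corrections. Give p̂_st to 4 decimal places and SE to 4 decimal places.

N = 1620; stratum weights W_h = N_h/N.
p̂_st = Σ W_h p̂_h = (440·0.368 + 320·0.261 + 360·0.632 + 380·0.444 + 120·0.143)/1620 = 0.40669
V̂(p̂_st) = Σ W_h² (1 − n_h/N_h) p̂_h(1−p̂_h)/(n_h−1):
  stratum 1: (440/1620)²·(1 − 76/440)·0.368·0.632/75 = 0.000189246
  stratum 2: (320/1620)²·(1 − 23/320)·0.261·0.739/22 = 0.000317496
  stratum 3: (360/1620)²·(1 − 38/360)·0.632·0.368/37 = 0.000277646
  stratum 4: (380/1620)²·(1 − 72/380)·0.444·0.556/71 = 0.000155061
  stratum 5: (120/1620)²·(1 − 14/120)·0.143·0.857/13 = 4.5691e-05
V̂(p̂_st) = 0.000985141; SE = √V̂ = 0.031387

p̂_st ≈ 0.4067, SE ≈ 0.0314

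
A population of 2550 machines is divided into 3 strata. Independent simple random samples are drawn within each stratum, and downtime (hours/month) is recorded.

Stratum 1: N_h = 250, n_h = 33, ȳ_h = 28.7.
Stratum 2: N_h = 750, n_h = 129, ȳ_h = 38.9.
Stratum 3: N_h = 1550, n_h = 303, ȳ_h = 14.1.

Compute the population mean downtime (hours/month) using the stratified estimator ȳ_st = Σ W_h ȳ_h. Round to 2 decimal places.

N = Σ N_h = 2550. Stratum weights W_h = N_h/N.
ȳ_st = (250·28.7 + 750·38.9 + 1550·14.1) / 2550 = 22.8255

ȳ_st ≈ 22.83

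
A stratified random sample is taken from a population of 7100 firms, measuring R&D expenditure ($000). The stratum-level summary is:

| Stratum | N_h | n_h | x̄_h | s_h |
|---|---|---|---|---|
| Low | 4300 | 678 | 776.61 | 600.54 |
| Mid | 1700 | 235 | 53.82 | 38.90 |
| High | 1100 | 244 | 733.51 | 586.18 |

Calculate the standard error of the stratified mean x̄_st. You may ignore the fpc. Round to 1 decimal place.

V̂(x̄_st) = Σ W_h² s_h²/n_h, with W_h = N_h/N and N = 7100:
  stratum Low: (4300/7100)²·600.54²/678 = 195.108
  stratum Mid: (1700/7100)²·38.90²/235 = 0.369158
  stratum High: (1100/7100)²·586.18²/244 = 33.8019
V̂(x̄_st) = 229.279
SE(x̄_st) = √229.279 = 15.142

SE(x̄_st) ≈ 15.1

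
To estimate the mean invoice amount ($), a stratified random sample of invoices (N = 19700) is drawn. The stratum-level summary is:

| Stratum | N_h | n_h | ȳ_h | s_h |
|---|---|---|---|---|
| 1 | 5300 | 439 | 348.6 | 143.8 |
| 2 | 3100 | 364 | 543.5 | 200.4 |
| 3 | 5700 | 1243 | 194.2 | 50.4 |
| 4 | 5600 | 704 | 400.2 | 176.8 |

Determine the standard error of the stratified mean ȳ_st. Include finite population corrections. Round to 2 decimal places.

V̂(ȳ_st) = Σ W_h² (1 − n_h/N_h) s_h²/n_h, with W_h = N_h/N and N = 19700:
  stratum 1: (5300/19700)²·(1 − 439/5300)·143.8²/439 = 3.12696
  stratum 2: (3100/19700)²·(1 − 364/3100)·200.4²/364 = 2.41123
  stratum 3: (5700/19700)²·(1 − 1243/5700)·50.4²/1243 = 0.133775
  stratum 4: (5600/19700)²·(1 − 704/5600)·176.8²/704 = 3.13681
V̂(ȳ_st) = 8.80878
SE(ȳ_st) = √8.80878 = 2.96796

SE(ȳ_st) ≈ 2.97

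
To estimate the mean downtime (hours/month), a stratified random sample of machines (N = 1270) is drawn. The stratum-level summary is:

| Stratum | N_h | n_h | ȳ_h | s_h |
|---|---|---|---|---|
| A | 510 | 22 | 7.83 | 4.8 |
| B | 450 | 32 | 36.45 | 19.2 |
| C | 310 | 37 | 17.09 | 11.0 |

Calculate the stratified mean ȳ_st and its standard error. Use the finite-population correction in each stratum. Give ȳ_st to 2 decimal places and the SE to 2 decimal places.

ȳ_st ≈ 20.23, SE ≈ 1.29

ȳ_st = Σ W_h ȳ_h = (510·7.83 + 450·36.45 + 310·17.09)/1270 = 20.23126
V̂(ȳ_st) = Σ W_h² (1 − n_h/N_h) s_h²/n_h, with W_h = N_h/N and N = 1270:
  stratum A: (510/1270)²·(1 − 22/510)·4.8²/22 = 0.1616
  stratum B: (450/1270)²·(1 − 32/450)·19.2²/32 = 1.34349
  stratum C: (310/1270)²·(1 − 37/310)·11.0²/37 = 0.171593
V̂(ȳ_st) = 1.67668
SE(ȳ_st) = √1.67668 = 1.29487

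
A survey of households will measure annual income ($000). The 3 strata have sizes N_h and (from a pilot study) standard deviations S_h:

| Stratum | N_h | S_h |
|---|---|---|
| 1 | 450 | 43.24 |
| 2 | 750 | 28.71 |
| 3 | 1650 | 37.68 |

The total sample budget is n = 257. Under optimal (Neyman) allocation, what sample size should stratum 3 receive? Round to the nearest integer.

155

Neyman allocation: n_h = n · N_h S_h / Σ N_i S_i, with n = 257.
  stratum 1: N_h·S_h = 450·43.24 = 19458.00
  stratum 2: N_h·S_h = 750·28.71 = 21532.50
  stratum 3: N_h·S_h = 1650·37.68 = 62172.00
Σ N_h S_h = 103162.50
n for stratum 3 = 257·62172.00/103162.50 = 154.884 → 155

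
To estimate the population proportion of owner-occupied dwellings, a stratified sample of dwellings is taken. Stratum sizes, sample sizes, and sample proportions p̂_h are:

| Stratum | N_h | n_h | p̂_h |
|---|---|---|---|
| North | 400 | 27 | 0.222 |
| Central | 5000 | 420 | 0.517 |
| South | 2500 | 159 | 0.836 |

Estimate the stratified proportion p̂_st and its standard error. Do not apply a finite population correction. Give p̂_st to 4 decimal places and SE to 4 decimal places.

p̂_st ≈ 0.6030, SE ≈ 0.0185

N = 7900; stratum weights W_h = N_h/N.
p̂_st = Σ W_h p̂_h = (400·0.222 + 5000·0.517 + 2500·0.836)/7900 = 0.60301
V̂(p̂_st) = Σ W_h² p̂_h(1−p̂_h)/(n_h−1):
  stratum North: (400/7900)²·0.222·0.778/26 = 1.70304e-05
  stratum Central: (5000/7900)²·0.517·0.483/419 = 0.000238731
  stratum South: (2500/7900)²·0.836·0.164/158 = 8.68998e-05
V̂(p̂_st) = 0.000342662; SE = √V̂ = 0.0185111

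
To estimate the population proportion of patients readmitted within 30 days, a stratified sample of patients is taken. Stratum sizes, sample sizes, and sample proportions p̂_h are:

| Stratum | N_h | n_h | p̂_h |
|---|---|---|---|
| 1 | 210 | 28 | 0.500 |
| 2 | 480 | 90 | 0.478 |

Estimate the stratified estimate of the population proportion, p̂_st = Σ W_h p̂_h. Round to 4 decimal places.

p̂_st ≈ 0.4847

N = 690; stratum weights W_h = N_h/N.
p̂_st = Σ W_h p̂_h = (210·0.500 + 480·0.478)/690 = 0.48470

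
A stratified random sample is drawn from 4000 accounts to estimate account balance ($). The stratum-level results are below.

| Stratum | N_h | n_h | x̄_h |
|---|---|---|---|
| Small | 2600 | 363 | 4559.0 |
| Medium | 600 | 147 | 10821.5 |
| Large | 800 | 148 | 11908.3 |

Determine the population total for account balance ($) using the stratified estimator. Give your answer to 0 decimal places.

τ̂_st = Σ N_h x̄_h = 2600·4559.0 + 600·10821.5 + 800·11908.3 = 27872940

τ̂_st ≈ 27872940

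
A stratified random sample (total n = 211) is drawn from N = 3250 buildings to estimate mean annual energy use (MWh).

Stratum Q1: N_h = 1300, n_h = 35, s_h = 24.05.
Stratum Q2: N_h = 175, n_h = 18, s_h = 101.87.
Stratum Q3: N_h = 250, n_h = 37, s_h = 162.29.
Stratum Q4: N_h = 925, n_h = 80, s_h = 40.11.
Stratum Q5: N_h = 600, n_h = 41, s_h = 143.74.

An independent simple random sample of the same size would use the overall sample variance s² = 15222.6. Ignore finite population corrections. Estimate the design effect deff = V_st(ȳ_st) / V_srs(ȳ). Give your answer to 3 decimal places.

V̂(ȳ_st) = Σ W_h² s_h²/n_h, with W_h = N_h/N and N = 3250:
  stratum Q1: (1300/3250)²·24.05²/35 = 2.64413
  stratum Q2: (175/3250)²·101.87²/18 = 1.67159
  stratum Q3: (250/3250)²·162.29²/37 = 4.21207
  stratum Q4: (925/3250)²·40.11²/80 = 1.62904
  stratum Q5: (600/3250)²·143.74²/41 = 17.1754
V_st = 27.3322
V_srs = s²/n = 15222.6/211 = 72.145
deff = V_st / V_srs = 27.3322/72.145 = 0.3789

deff ≈ 0.379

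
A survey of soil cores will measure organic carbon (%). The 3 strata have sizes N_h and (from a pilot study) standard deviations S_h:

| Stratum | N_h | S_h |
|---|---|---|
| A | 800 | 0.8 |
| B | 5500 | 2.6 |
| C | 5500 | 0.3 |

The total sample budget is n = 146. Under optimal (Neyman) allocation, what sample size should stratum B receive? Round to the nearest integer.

126

Neyman allocation: n_h = n · N_h S_h / Σ N_i S_i, with n = 146.
  stratum A: N_h·S_h = 800·0.8 = 640.00
  stratum B: N_h·S_h = 5500·2.6 = 14300.00
  stratum C: N_h·S_h = 5500·0.3 = 1650.00
Σ N_h S_h = 16590.00
n for stratum B = 146·14300.00/16590.00 = 125.847 → 126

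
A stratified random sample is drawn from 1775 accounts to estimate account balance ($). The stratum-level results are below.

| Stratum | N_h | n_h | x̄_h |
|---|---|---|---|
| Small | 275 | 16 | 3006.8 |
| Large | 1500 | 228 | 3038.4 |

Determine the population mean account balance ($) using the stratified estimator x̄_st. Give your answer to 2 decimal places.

x̄_st ≈ 3033.50

N = Σ N_h = 1775. Stratum weights W_h = N_h/N.
x̄_st = (275·3006.8 + 1500·3038.4) / 1775 = 3033.5042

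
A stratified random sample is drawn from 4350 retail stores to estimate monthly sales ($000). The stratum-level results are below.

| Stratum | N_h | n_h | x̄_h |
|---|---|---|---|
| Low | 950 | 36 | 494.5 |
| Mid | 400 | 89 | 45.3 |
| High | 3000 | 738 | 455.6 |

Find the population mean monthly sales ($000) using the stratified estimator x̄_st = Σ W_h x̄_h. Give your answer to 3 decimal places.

N = Σ N_h = 4350. Stratum weights W_h = N_h/N.
x̄_st = (950·494.5 + 400·45.3 + 3000·455.6) / 4350 = 426.36667

x̄_st ≈ 426.367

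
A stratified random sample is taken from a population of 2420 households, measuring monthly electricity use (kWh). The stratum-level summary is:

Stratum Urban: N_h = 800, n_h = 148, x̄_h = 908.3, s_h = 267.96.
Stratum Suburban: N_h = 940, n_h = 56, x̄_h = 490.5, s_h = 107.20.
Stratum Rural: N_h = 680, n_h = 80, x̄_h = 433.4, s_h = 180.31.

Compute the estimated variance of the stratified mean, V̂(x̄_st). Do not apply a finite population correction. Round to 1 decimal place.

V̂(x̄_st) = Σ W_h² s_h²/n_h, with W_h = N_h/N and N = 2420:
  stratum Urban: (800/2420)²·267.96²/148 = 53.0185
  stratum Suburban: (940/2420)²·107.20²/56 = 30.9618
  stratum Rural: (680/2420)²·180.31²/80 = 32.0876
V̂(x̄_st) = 116.068

V̂(x̄_st) ≈ 116.1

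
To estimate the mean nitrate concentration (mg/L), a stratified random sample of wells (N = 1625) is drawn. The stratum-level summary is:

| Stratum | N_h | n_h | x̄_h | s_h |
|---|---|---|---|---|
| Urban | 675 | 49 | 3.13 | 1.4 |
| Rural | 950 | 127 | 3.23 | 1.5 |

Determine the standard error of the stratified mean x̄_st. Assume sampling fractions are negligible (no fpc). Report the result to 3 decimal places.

V̂(x̄_st) = Σ W_h² s_h²/n_h, with W_h = N_h/N and N = 1625:
  stratum Urban: (675/1625)²·1.4²/49 = 0.00690178
  stratum Rural: (950/1625)²·1.5²/127 = 0.00605507
V̂(x̄_st) = 0.0129568
SE(x̄_st) = √0.0129568 = 0.113828

SE(x̄_st) ≈ 0.114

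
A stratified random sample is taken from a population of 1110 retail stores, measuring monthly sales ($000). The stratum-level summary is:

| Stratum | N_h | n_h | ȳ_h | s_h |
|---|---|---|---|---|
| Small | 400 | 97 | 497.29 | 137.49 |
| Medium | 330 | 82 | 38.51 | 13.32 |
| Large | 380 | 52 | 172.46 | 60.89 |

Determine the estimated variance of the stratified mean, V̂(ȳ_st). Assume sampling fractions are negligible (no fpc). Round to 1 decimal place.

V̂(ȳ_st) ≈ 33.9

V̂(ȳ_st) = Σ W_h² s_h²/n_h, with W_h = N_h/N and N = 1110:
  stratum Small: (400/1110)²·137.49²/97 = 25.3072
  stratum Medium: (330/1110)²·13.32²/82 = 0.191239
  stratum Large: (380/1110)²·60.89²/52 = 8.35622
V̂(ȳ_st) = 33.8547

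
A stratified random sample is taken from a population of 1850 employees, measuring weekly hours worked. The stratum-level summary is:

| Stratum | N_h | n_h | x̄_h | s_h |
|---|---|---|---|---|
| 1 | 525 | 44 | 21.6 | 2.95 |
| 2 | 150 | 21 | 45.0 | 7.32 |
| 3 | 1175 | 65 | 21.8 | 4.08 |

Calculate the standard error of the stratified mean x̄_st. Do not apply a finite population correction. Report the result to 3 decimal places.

V̂(x̄_st) = Σ W_h² s_h²/n_h, with W_h = N_h/N and N = 1850:
  stratum 1: (525/1850)²·2.95²/44 = 0.0159282
  stratum 2: (150/1850)²·7.32²/21 = 0.0167742
  stratum 3: (1175/1850)²·4.08²/65 = 0.103309
V̂(x̄_st) = 0.136012
SE(x̄_st) = √0.136012 = 0.368798

SE(x̄_st) ≈ 0.369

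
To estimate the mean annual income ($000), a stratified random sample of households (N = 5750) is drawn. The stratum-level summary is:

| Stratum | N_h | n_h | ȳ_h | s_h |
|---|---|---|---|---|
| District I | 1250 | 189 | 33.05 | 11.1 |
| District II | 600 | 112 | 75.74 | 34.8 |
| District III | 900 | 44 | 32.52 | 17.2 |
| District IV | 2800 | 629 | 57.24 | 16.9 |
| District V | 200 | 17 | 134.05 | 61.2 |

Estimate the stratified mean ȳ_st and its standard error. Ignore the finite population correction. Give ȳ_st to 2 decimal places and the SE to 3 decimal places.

ȳ_st ≈ 52.71, SE ≈ 0.829

ȳ_st = Σ W_h ȳ_h = (1250·33.05 + 600·75.74 + 900·32.52 + 2800·57.24 + 200·134.05)/5750 = 52.71417
V̂(ȳ_st) = Σ W_h² s_h²/n_h, with W_h = N_h/N and N = 5750:
  stratum District I: (1250/5750)²·11.1²/189 = 0.0308084
  stratum District II: (600/5750)²·34.8²/112 = 0.117735
  stratum District III: (900/5750)²·17.2²/44 = 0.164723
  stratum District IV: (2800/5750)²·16.9²/629 = 0.107672
  stratum District V: (200/5750)²·61.2²/17 = 0.26655
V̂(ȳ_st) = 0.687488
SE(ȳ_st) = √0.687488 = 0.829149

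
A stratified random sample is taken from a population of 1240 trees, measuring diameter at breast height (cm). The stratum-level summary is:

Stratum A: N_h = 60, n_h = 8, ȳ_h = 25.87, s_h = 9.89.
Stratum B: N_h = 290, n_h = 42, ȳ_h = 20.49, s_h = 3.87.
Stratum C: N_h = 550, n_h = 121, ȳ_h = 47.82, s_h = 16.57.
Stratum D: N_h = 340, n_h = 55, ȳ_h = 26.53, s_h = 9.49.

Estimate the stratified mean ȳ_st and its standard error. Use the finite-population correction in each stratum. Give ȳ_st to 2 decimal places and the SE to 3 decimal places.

ȳ_st = Σ W_h ȳ_h = (60·25.87 + 290·20.49 + 550·47.82 + 340·26.53)/1240 = 34.52863
V̂(ȳ_st) = Σ W_h² (1 − n_h/N_h) s_h²/n_h, with W_h = N_h/N and N = 1240:
  stratum A: (60/1240)²·(1 − 8/60)·9.89²/8 = 0.0248093
  stratum B: (290/1240)²·(1 − 42/290)·3.87²/42 = 0.0166793
  stratum C: (550/1240)²·(1 − 121/550)·16.57²/121 = 0.348206
  stratum D: (340/1240)²·(1 − 55/340)·9.49²/55 = 0.103193
V̂(ȳ_st) = 0.492888
SE(ȳ_st) = √0.492888 = 0.70206

ȳ_st ≈ 34.53, SE ≈ 0.702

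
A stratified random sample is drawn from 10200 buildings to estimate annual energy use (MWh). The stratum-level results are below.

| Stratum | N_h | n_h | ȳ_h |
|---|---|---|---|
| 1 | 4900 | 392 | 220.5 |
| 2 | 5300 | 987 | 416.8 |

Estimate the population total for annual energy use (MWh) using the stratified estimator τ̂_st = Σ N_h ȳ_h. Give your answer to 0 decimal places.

τ̂_st = Σ N_h ȳ_h = 4900·220.5 + 5300·416.8 = 3289490

τ̂_st ≈ 3289490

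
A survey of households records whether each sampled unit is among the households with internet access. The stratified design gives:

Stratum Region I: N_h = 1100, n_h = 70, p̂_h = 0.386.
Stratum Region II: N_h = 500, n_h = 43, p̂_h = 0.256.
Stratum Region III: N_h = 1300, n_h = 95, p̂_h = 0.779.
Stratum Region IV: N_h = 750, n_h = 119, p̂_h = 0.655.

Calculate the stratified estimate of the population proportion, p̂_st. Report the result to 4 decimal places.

N = 3650; stratum weights W_h = N_h/N.
p̂_st = Σ W_h p̂_h = (1100·0.386 + 500·0.256 + 1300·0.779 + 750·0.655)/3650 = 0.56344

p̂_st ≈ 0.5634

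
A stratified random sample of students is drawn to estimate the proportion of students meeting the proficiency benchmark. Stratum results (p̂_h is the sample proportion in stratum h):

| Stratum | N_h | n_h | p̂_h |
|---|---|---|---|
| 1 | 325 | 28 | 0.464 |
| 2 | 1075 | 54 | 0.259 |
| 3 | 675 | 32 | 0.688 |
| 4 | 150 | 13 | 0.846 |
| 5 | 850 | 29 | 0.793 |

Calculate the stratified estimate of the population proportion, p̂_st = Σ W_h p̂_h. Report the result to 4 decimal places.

N = 3075; stratum weights W_h = N_h/N.
p̂_st = Σ W_h p̂_h = (325·0.464 + 1075·0.259 + 675·0.688 + 150·0.846 + 850·0.793)/3075 = 0.55108

p̂_st ≈ 0.5511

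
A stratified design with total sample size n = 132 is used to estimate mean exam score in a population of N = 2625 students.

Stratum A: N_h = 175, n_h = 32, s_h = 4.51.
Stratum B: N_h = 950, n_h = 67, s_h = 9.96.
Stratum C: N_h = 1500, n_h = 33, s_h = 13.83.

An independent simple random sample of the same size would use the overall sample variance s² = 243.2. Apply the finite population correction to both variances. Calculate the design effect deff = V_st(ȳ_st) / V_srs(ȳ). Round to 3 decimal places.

V̂(ȳ_st) = Σ W_h² (1 − n_h/N_h) s_h²/n_h, with W_h = N_h/N and N = 2625:
  stratum A: (175/2625)²·(1 − 32/175)·4.51²/32 = 0.00230844
  stratum B: (950/2625)²·(1 − 67/950)·9.96²/67 = 0.180248
  stratum C: (1500/2625)²·(1 − 33/1500)·13.83²/33 = 1.85094
V_st = 2.0335
V_srs = (1 − 132/2625)·243.2/132 = 1.74978
deff = V_st / V_srs = 2.0335/1.74978 = 1.1621

deff ≈ 1.162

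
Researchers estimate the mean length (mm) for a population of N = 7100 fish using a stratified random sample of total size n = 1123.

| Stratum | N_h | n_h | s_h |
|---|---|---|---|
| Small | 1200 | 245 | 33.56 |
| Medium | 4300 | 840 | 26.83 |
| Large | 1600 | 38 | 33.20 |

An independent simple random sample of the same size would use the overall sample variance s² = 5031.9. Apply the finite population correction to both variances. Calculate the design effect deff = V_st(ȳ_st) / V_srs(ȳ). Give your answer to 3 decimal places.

deff ≈ 0.476

V̂(ȳ_st) = Σ W_h² (1 − n_h/N_h) s_h²/n_h, with W_h = N_h/N and N = 7100:
  stratum Small: (1200/7100)²·(1 − 245/1200)·33.56²/245 = 0.104507
  stratum Medium: (4300/7100)²·(1 − 840/4300)·26.83²/840 = 0.252924
  stratum Large: (1600/7100)²·(1 − 38/1600)·33.20²/38 = 1.43806
V_st = 1.79549
V_srs = (1 − 1123/7100)·5031.9/1123 = 3.77205
deff = V_st / V_srs = 1.79549/3.77205 = 0.4760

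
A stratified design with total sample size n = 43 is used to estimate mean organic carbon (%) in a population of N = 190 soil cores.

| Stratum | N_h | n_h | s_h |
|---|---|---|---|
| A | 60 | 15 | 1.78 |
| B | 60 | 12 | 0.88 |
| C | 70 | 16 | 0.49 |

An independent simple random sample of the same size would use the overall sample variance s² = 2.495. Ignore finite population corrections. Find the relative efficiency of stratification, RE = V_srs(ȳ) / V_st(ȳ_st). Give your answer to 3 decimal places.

RE ≈ 1.964

V̂(ȳ_st) = Σ W_h² s_h²/n_h, with W_h = N_h/N and N = 190:
  stratum A: (60/190)²·1.78²/15 = 0.0210642
  stratum B: (60/190)²·0.88²/12 = 0.00643546
  stratum C: (70/190)²·0.49²/16 = 0.00203686
V_st = 0.0295365
V_srs = s²/n = 2.495/43 = 0.0580233
Relative efficiency = V_srs / V_st = 0.0580233/0.0295365 = 1.9645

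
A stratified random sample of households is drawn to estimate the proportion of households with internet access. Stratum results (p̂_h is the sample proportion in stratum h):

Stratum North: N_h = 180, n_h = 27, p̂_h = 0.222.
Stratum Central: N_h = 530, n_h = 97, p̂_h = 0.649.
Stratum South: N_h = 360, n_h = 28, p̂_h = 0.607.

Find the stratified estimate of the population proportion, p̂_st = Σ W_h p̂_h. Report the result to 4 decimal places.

p̂_st ≈ 0.5630

N = 1070; stratum weights W_h = N_h/N.
p̂_st = Σ W_h p̂_h = (180·0.222 + 530·0.649 + 360·0.607)/1070 = 0.56304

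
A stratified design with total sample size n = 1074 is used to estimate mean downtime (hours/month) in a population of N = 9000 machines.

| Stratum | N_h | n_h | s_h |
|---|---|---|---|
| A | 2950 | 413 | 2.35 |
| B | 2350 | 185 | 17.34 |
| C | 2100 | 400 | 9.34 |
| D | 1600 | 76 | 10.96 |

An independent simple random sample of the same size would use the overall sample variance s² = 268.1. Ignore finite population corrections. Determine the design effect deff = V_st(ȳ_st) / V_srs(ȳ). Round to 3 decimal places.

V̂(ȳ_st) = Σ W_h² s_h²/n_h, with W_h = N_h/N and N = 9000:
  stratum A: (2950/9000)²·2.35²/413 = 0.00143663
  stratum B: (2350/9000)²·17.34²/185 = 0.11081
  stratum C: (2100/9000)²·9.34²/400 = 0.0118737
  stratum D: (1600/9000)²·10.96²/76 = 0.0499531
V_st = 0.174073
V_srs = s²/n = 268.1/1074 = 0.249628
deff = V_st / V_srs = 0.174073/0.249628 = 0.6973

deff ≈ 0.697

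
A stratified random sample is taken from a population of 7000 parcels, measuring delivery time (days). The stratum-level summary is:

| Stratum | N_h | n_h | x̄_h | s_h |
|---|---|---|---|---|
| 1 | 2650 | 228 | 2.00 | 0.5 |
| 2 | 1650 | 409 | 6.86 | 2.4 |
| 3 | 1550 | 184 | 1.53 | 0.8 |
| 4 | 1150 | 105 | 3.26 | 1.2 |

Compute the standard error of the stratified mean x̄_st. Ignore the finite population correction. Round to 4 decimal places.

V̂(x̄_st) = Σ W_h² s_h²/n_h, with W_h = N_h/N and N = 7000:
  stratum 1: (2650/7000)²·0.5²/228 = 0.000157145
  stratum 2: (1650/7000)²·2.4²/409 = 0.000782476
  stratum 3: (1550/7000)²·0.8²/184 = 0.000170541
  stratum 4: (1150/7000)²·1.2²/105 = 0.000370146
V̂(x̄_st) = 0.00148031
SE(x̄_st) = √0.00148031 = 0.0384748

SE(x̄_st) ≈ 0.0385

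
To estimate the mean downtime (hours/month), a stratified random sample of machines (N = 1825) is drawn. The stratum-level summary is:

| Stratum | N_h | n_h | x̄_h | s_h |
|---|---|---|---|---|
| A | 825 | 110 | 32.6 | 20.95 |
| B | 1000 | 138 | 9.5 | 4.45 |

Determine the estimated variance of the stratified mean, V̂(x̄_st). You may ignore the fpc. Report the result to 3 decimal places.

V̂(x̄_st) = Σ W_h² s_h²/n_h, with W_h = N_h/N and N = 1825:
  stratum A: (825/1825)²·20.95²/110 = 0.815375
  stratum B: (1000/1825)²·4.45²/138 = 0.0430839
V̂(x̄_st) = 0.858459

V̂(x̄_st) ≈ 0.858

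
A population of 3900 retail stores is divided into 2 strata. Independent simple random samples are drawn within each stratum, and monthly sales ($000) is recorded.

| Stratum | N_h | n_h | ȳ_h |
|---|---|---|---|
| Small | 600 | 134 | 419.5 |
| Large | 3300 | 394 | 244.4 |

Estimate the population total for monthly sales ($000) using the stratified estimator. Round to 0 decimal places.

τ̂_st = Σ N_h ȳ_h = 600·419.5 + 3300·244.4 = 1058220

τ̂_st ≈ 1058220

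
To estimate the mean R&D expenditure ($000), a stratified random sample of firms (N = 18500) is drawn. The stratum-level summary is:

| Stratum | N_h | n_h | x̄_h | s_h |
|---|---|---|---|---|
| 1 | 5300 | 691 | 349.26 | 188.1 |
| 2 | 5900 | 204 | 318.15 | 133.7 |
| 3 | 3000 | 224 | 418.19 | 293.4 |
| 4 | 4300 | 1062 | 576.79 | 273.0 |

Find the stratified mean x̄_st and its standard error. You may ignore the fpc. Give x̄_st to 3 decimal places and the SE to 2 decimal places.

x̄_st ≈ 403.402, SE ≈ 5.20

x̄_st = Σ W_h x̄_h = (5300·349.26 + 5900·318.15 + 3000·418.19 + 4300·576.79)/18500 = 403.40162
V̂(x̄_st) = Σ W_h² s_h²/n_h, with W_h = N_h/N and N = 18500:
  stratum 1: (5300/18500)²·188.1²/691 = 4.2025
  stratum 2: (5900/18500)²·133.7²/204 = 8.91237
  stratum 3: (3000/18500)²·293.4²/224 = 10.1058
  stratum 4: (4300/18500)²·273.0²/1062 = 3.79135
V̂(x̄_st) = 27.012
SE(x̄_st) = √27.012 = 5.19731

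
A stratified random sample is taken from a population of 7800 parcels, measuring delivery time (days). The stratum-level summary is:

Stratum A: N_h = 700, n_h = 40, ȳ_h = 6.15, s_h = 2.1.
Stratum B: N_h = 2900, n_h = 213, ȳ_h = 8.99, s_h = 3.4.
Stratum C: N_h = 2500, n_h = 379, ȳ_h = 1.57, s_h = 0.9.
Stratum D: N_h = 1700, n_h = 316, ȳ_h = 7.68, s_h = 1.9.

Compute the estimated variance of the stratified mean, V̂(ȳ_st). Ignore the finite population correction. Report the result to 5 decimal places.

V̂(ȳ_st) ≈ 0.00915

V̂(ȳ_st) = Σ W_h² s_h²/n_h, with W_h = N_h/N and N = 7800:
  stratum A: (700/7800)²·2.1²/40 = 0.000887944
  stratum B: (2900/7800)²·3.4²/213 = 0.00750214
  stratum C: (2500/7800)²·0.9²/379 = 0.000219552
  stratum D: (1700/7800)²·1.9²/316 = 0.000542661
V̂(ȳ_st) = 0.00915229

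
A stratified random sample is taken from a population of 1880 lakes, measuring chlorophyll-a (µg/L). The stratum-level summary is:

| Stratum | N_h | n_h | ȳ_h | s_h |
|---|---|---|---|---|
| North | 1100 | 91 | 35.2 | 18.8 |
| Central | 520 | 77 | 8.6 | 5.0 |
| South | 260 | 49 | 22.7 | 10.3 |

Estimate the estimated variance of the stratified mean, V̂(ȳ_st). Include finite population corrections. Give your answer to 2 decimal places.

V̂(ȳ_st) = Σ W_h² (1 − n_h/N_h) s_h²/n_h, with W_h = N_h/N and N = 1880:
  stratum North: (1100/1880)²·(1 − 91/1100)·18.8²/91 = 1.21967
  stratum Central: (520/1880)²·(1 − 77/520)·5.0²/77 = 0.0211612
  stratum South: (260/1880)²·(1 − 49/260)·10.3²/49 = 0.0336061
V̂(ȳ_st) = 1.27444

V̂(ȳ_st) ≈ 1.27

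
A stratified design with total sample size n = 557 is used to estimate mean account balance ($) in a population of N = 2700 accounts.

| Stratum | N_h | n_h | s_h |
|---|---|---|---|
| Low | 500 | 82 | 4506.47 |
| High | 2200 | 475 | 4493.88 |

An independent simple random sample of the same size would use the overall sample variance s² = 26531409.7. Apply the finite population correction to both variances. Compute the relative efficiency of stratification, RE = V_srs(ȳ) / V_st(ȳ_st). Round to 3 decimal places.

RE ≈ 1.293

V̂(ȳ_st) = Σ W_h² (1 − n_h/N_h) s_h²/n_h, with W_h = N_h/N and N = 2700:
  stratum Low: (500/2700)²·(1 − 82/500)·4506.47²/82 = 7100.32
  stratum High: (2200/2700)²·(1 − 475/2200)·4493.88²/475 = 22132.7
V_st = 29233
V_srs = (1 − 557/2700)·26531409.7/557 = 37806.2
Relative efficiency = V_srs / V_st = 37806.2/29233 = 1.2933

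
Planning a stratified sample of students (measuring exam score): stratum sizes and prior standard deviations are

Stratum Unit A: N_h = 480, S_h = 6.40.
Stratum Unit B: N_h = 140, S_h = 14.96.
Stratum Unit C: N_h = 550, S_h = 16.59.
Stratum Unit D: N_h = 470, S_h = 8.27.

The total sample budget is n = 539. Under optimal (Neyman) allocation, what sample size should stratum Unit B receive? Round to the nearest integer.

62

Neyman allocation: n_h = n · N_h S_h / Σ N_i S_i, with n = 539.
  stratum Unit A: N_h·S_h = 480·6.40 = 3072.00
  stratum Unit B: N_h·S_h = 140·14.96 = 2094.40
  stratum Unit C: N_h·S_h = 550·16.59 = 9124.50
  stratum Unit D: N_h·S_h = 470·8.27 = 3886.90
Σ N_h S_h = 18177.80
n for stratum Unit B = 539·2094.40/18177.80 = 62.102 → 62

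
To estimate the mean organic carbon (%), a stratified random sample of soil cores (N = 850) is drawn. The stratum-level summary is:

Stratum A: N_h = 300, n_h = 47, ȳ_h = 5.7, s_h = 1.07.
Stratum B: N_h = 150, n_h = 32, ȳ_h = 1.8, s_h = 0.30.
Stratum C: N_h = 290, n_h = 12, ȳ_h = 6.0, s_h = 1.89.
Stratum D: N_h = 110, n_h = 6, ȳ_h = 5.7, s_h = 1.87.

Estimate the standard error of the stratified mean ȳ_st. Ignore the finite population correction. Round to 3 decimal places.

SE(ȳ_st) ≈ 0.218

V̂(ȳ_st) = Σ W_h² s_h²/n_h, with W_h = N_h/N and N = 850:
  stratum A: (300/850)²·1.07²/47 = 0.00303441
  stratum B: (150/850)²·0.30²/32 = 8.75865e-05
  stratum C: (290/850)²·1.89²/12 = 0.0346498
  stratum D: (110/850)²·1.87²/6 = 0.00976067
V̂(ȳ_st) = 0.0475324
SE(ȳ_st) = √0.0475324 = 0.218019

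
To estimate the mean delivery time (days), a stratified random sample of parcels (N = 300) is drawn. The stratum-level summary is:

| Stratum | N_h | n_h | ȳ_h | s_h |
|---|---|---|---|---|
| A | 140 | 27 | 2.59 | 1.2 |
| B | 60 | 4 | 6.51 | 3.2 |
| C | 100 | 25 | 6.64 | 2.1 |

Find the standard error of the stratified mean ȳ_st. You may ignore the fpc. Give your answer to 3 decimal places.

SE(ȳ_st) ≈ 0.366

V̂(ȳ_st) = Σ W_h² s_h²/n_h, with W_h = N_h/N and N = 300:
  stratum A: (140/300)²·1.2²/27 = 0.0116148
  stratum B: (60/300)²·3.2²/4 = 0.1024
  stratum C: (100/300)²·2.1²/25 = 0.0196
V̂(ȳ_st) = 0.133615
SE(ȳ_st) = √0.133615 = 0.365534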